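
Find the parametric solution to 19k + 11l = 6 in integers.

Step 1: Compute gcd(19, 11) = 1.
Since 1 divides 6, solutions exist.

Step 2: Find a particular solution using extended Euclidean algorithm.
We get k₀ = -24, l₀ = 42.
Check: 19*-24 + 11*42 = 6 = 6 ✓

Step 3: Write the general solution.
k = -24 + (11/1)t = -24 + 11t
l = 42 - (19/1)t = 42 - 19t
for any integer t.

k = -24 + 11t, l = 42 - 19t for integer t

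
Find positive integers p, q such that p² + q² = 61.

Search for p with 61 - p² a perfect square.
p = 5: 61 - 5² = 61 - 25 = 36 = 6² ✓
So p = 5, q = 6.

p = 5, q = 6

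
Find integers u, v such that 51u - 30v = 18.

Step 1: Check solvability.
gcd(51, 30) = 3
Since 3 divides 18, solutions exist.

Step 2: Apply extended Euclidean algorithm to find gcd.
We find integers such that 51*x0 + 30*y0 = 3

Step 3: Scale the particular solution.
Multiply by 18/3 = 6:
u = 18, v = 30

Step 4: Verify.
51*(18) - 30*(30) = 18 = 18 ✓

u = 18, v = 30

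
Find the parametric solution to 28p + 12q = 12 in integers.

Step 1: Compute gcd(28, 12) = 4.
Since 4 divides 12, solutions exist.

Step 2: Find a particular solution using extended Euclidean algorithm.
We get p₀ = 3, q₀ = -6.
Check: 28*3 + 12*-6 = 12 = 12 ✓

Step 3: Write the general solution.
p = 3 + (12/4)t = 3 + 3t
q = -6 - (28/4)t = -6 - 7t
for any integer t.

p = 3 + 3t, q = -6 - 7t for integer t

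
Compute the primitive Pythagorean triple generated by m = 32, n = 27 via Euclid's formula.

a = m² - n² = 1024 - 729 = 295
b = 2mn = 2·32·27 = 1728
c = m² + n² = 1024 + 729 = 1753
Verify: 295² + 1728² = 87025 + 2985984 = 3073009 = 1753² ✓

(295, 1728, 1753)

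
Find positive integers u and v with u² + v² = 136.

We need to find integers u, v > 0 such that u² + v² = 136.
Trying u = 6: v² = 136 - 6² = 136 - 36 = 100
v = 10
Check: 6² + 10² = 36 + 100 = 136 ✓

136 = 6² + 10²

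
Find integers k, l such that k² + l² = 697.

We need to find integers k, l > 0 such that k² + l² = 697.
Trying k = 11: l² = 697 - 11² = 697 - 121 = 576
l = 24
Check: 11² + 24² = 121 + 576 = 697 ✓

697 = 11² + 24²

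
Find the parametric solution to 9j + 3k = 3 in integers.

Step 1: Compute gcd(9, 3) = 3.
Since 3 divides 3, solutions exist.

Step 2: Find a particular solution using extended Euclidean algorithm.
We get j₀ = 0, k₀ = 1.
Check: 9*0 + 3*1 = 3 = 3 ✓

Step 3: Write the general solution.
j = 0 + (3/3)t = 0 + 1t
k = 1 - (9/3)t = 1 - 3t
for any integer t.

j = 0 + 1t, k = 1 - 3t for integer t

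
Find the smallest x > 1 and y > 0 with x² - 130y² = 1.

We seek the smallest positive integers (x, y) with x² - 130y² = 1, i.e., x² = 130y² + 1.
Try successive y values:
y = 1: x² = 130·1² + 1 = 131, not a perfect square
y = 2: x² = 130·2² + 1 = 521, not a perfect square
y = 3: x² = 130·3² + 1 = 1171, not a perfect square
... continuing the search (or via continued fractions) ...
y = 570: x² = 130·570² + 1 = 42237001, x = 6499 ✓

Verify: 6499² - 130·570² = 42237001 - 42237000 = 1 ✓

x = 6499, y = 570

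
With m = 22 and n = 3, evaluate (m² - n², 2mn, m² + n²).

a = m² - n² = 484 - 9 = 475
b = 2mn = 2·22·3 = 132
c = m² + n² = 484 + 9 = 493
Verify: 475² + 132² = 225625 + 17424 = 243049 = 493² ✓

(475, 132, 493)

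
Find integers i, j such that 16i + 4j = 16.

Step 1: Check solvability.
gcd(16, 4) = 4
Since 4 divides 16, solutions exist.

Step 2: Apply extended Euclidean algorithm to find gcd.
We find integers such that 16*x0 + 4*y0 = 4

Step 3: Scale the particular solution.
Multiply by 16/4 = 4:
i = 0, j = 4

Step 4: Verify.
16*(0) + 4*(4) = 16 = 16 ✓

i = 0, j = 4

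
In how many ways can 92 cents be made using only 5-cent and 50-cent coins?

We need non-negative integers (x, y) with 5x + 50y = 92.
For each x from 0 to 18, check if (92 - 5x) is a non-negative multiple of 50.
Solutions (x, y): none
Count: 0

0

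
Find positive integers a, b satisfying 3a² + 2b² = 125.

Try small values of a and check whether (125 - 3a²)/2 is a perfect square.
a = 3: 3·3² = 27, so 2b² = 125 - 27 = 98, giving b² = 49, b = 7.
Check: 3·3² + 2·7² = 27 + 98 = 125 ✓

a = 3, b = 7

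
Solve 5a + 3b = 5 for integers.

Step 1: Check solvability.
gcd(5, 3) = 1
Since 1 divides 5, solutions exist.

Step 2: Apply extended Euclidean algorithm to find gcd.
We find integers such that 5*x0 + 3*y0 = 1

Step 3: Scale the particular solution.
Multiply by 5/1 = 5:
a = -5, b = 10

Step 4: Verify.
5*(-5) + 3*(10) = 5 = 5 ✓

a = -5, b = 10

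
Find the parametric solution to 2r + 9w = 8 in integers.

Step 1: Compute gcd(2, 9) = 1.
Since 1 divides 8, solutions exist.

Step 2: Find a particular solution using extended Euclidean algorithm.
We get r₀ = -32, w₀ = 8.
Check: 2*-32 + 9*8 = 8 = 8 ✓

Step 3: Write the general solution.
r = -32 + (9/1)t = -32 + 9t
w = 8 - (2/1)t = 8 - 2t
for any integer t.

r = -32 + 9t, w = 8 - 2t for integer t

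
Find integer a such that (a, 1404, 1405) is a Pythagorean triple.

a² = c² - b² = 1405² - 1404² = 1974025 - 1971216 = 2809
a = sqrt(2809) = 53

53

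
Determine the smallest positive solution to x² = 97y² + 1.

We seek the smallest positive integers (x, y) with x² - 97y² = 1, i.e., x² = 97y² + 1.
Try successive y values:
y = 1: x² = 97·1² + 1 = 98, not a perfect square
y = 2: x² = 97·2² + 1 = 389, not a perfect square
y = 3: x² = 97·3² + 1 = 874, not a perfect square
... continuing the search (or via continued fractions) ...
y = 6377352: x² = 97·6377352² + 1 = 3945049997594689, x = 62809633 ✓

Verify: 62809633² - 97·6377352² = 3945049997594689 - 3945049997594688 = 1 ✓

x = 62809633, y = 6377352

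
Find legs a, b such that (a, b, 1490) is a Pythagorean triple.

We need a² + b² = 1490² = 2220100.
Trying: 814² + 1248² = 662596 + 1557504 = 2220100 ✓

(814, 1248, 1490)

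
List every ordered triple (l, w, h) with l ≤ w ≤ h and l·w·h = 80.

Iterate l from 1 to ⌊80^(1/3)⌋. For each l dividing 80, iterate w ≥ l with w dividing 80/l, and set h = 80/(l·w).
Triples found (9): (1×1×80), (1×2×40), (1×4×20), (1×5×16), (1×8×10), (2×2×20), (2×4×10), (2×5×8), (4×4×5)

(1×1×80), (1×2×40), (1×4×20), (1×5×16), (1×8×10), (2×2×20), (2×4×10), (2×5×8), (4×4×5)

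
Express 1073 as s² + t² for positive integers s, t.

We need to find integers s, t > 0 such that s² + t² = 1073.
Trying s = 7: t² = 1073 - 7² = 1073 - 49 = 1024
t = 32
Check: 7² + 32² = 49 + 1024 = 1073 ✓

1073 = 7² + 32²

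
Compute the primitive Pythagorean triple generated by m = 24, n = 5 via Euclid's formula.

a = m² - n² = 24² - 5² = 576 - 25 = 551
b = 2mn = 2·24·5 = 240
c = m² + n² = 576 + 25 = 601
Verify: 551² + 240² = 303601 + 57600 = 361201 = 601² ✓

(551, 240, 601)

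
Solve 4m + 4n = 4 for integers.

Step 1: Check solvability.
gcd(4, 4) = 4
Since 4 divides 4, solutions exist.

Step 2: Apply extended Euclidean algorithm to find gcd.
We find integers such that 4*x0 + 4*y0 = 4

Step 3: Scale the particular solution.
Multiply by 4/4 = 1:
m = 0, n = 1

Step 4: Verify.
4*(0) + 4*(1) = 4 = 4 ✓

m = 0, n = 1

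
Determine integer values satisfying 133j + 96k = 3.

Step 1: Check solvability.
gcd(133, 96) = 1
Since 1 divides 3, solutions exist.

Step 2: Apply extended Euclidean algorithm to find gcd.
We find integers such that 133*x0 + 96*y0 = 1

Step 3: Scale the particular solution.
Multiply by 3/1 = 3:
j = 39, k = -54

Step 4: Verify.
133*(39) + 96*(-54) = 3 = 3 ✓

j = 39, k = -54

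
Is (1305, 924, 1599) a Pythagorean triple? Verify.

Compute a² + b² = 1305² + 924² = 1703025 + 853776 = 2556801
Compute c² = 1599² = 2556801
Since 2556801 = 2556801, confirmed.

Yes, it is a Pythagorean triple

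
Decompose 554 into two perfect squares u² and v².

We need to find integers u, v > 0 such that u² + v² = 554.
Trying u = 5: v² = 554 - 5² = 554 - 25 = 529
v = 23
Check: 5² + 23² = 25 + 529 = 554 ✓

554 = 5² + 23²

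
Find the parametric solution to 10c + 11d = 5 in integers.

Step 1: Compute gcd(10, 11) = 1.
Since 1 divides 5, solutions exist.

Step 2: Find a particular solution using extended Euclidean algorithm.
We get c₀ = -5, d₀ = 5.
Check: 10*-5 + 11*5 = 5 = 5 ✓

Step 3: Write the general solution.
c = -5 + (11/1)t = -5 + 11t
d = 5 - (10/1)t = 5 - 10t
for any integer t.

c = -5 + 11t, d = 5 - 10t for integer t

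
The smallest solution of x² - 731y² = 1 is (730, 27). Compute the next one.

Solutions to x² - Dy² = 1 are generated by powers of (x₀ + y₀√D).
The next solution satisfies x₁ + y₁√731 = (x₀ + y₀√731)², giving:
x₁ = x₀² + 731y₀² = 730² + 731·27² = 532900 + 532899 = 1065799
y₁ = 2x₀y₀ = 2·730·27 = 39420

Verify: 1065799² - 731·39420² = 1135927508401 - 1135927508400 = 1 ✓

x = 1065799, y = 39420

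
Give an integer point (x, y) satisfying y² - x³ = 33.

Try small integer x values and check whether x³ + 33 is a perfect square.
x = -2: x³ + 33 = -2³ + 33 = -8 + 33 = 25
Is 25 a perfect square? 5² = 25 ✓
So (x, y) = (-2, 5) is a solution.

x = -2, y = 5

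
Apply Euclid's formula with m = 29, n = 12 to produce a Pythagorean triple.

a = m² - n² = 29² - 12² = 841 - 144 = 697
b = 2mn = 2·29·12 = 696
c = m² + n² = 841 + 144 = 985
Verify: 697² + 696² = 485809 + 484416 = 970225 = 985² ✓

(697, 696, 985)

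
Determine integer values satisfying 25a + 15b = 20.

Step 1: Check solvability.
gcd(25, 15) = 5
Since 5 divides 20, solutions exist.

Step 2: Apply extended Euclidean algorithm to find gcd.
We find integers such that 25*x0 + 15*y0 = 5

Step 3: Scale the particular solution.
Multiply by 20/5 = 4:
a = -4, b = 8

Step 4: Verify.
25*(-4) + 15*(8) = 20 = 20 ✓

a = -4, b = 8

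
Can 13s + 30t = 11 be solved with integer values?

Step 1: Compute gcd(13, 30).
gcd(13, 30) = 1

Step 2: Check divisibility.
Does 1 divide 11? 11 = 1 x 11, so yes.

By the theorem on linear Diophantine equations, 13s + 30t = 11 has integer solutions if and only if gcd(13, 30) divides 11. Since 1 | 11, solutions exist.

Yes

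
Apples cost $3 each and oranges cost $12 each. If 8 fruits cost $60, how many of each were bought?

Let a = apples, o = oranges.
a + o = 8
3a + 12o = 60
Substitute o = 8 - a:
3a + 12(8 - a) = 60
(3 - 12)a = 60 - 96
-9a = -36
a = 4, o = 8 - 4 = 4

Apples: 4, Oranges: 4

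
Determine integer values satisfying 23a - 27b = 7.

Step 1: Check solvability.
gcd(23, 27) = 1
Since 1 divides 7, solutions exist.

Step 2: Apply extended Euclidean algorithm to find gcd.
We find integers such that 23*x0 + 27*y0 = 1

Step 3: Scale the particular solution.
Multiply by 7/1 = 7:
a = -49, b = -42

Step 4: Verify.
23*(-49) - 27*(-42) = 7 = 7 ✓

a = -49, b = -42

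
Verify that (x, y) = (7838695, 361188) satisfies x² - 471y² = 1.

Compute x² = 7838695² = 61445139303025
Compute 471y² = 471·361188² = 471·130456771344 = 61445139303024
x² - 471y² = 61445139303025 - 61445139303024 = 1
Since this equals 1, (7838695, 361188) is a solution.

Yes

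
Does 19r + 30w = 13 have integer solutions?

Step 1: Compute gcd(19, 30).
gcd(19, 30) = 1

Step 2: Check divisibility.
Does 1 divide 13? 13 = 1 x 13, so yes.

By the theorem on linear Diophantine equations, 19r + 30w = 13 has integer solutions if and only if gcd(19, 30) divides 13. Since 1 | 13, solutions exist.

Yes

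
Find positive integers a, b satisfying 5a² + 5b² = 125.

Try small values of a and check whether (125 - 5a²)/5 is a perfect square.
a = 4: 5·4² = 80, so 5b² = 125 - 80 = 45, giving b² = 9, b = 3.
Check: 5·4² + 5·3² = 80 + 45 = 125 ✓

a = 4, b = 3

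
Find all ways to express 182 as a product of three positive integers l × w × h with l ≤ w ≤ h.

Iterate l from 1 to ⌊182^(1/3)⌋. For each l dividing 182, iterate w ≥ l with w dividing 182/l, and set h = 182/(l·w).
Triples found (5): (1×1×182), (1×2×91), (1×7×26), (1×13×14), (2×7×13)

(1×1×182), (1×2×91), (1×7×26), (1×13×14), (2×7×13)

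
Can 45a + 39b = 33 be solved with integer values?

Step 1: Compute gcd(45, 39).
gcd(45, 39) = 3

Step 2: Check divisibility.
Does 3 divide 33? 33 = 3 x 11, so yes.

By the theorem on linear Diophantine equations, 45a + 39b = 33 has integer solutions if and only if gcd(45, 39) divides 33. Since 3 | 33, solutions exist.

Yes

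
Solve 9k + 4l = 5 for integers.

Step 1: Check solvability.
gcd(9, 4) = 1
Since 1 divides 5, solutions exist.

Step 2: Apply extended Euclidean algorithm to find gcd.
We find integers such that 9*x0 + 4*y0 = 1

Step 3: Scale the particular solution.
Multiply by 5/1 = 5:
k = 5, l = -10

Step 4: Verify.
9*(5) + 4*(-10) = 5 = 5 ✓

k = 5, l = -10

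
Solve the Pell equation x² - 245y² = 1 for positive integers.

We seek the smallest positive integers (x, y) with x² - 245y² = 1, i.e., x² = 245y² + 1.
Try successive y values:
y = 1: x² = 245·1² + 1 = 246, not a perfect square
y = 2: x² = 245·2² + 1 = 981, not a perfect square
y = 3: x² = 245·3² + 1 = 2206, not a perfect square
... continuing the search (or via continued fractions) ...
y = 3312: x² = 245·3312² + 1 = 2687489281, x = 51841 ✓

Verify: 51841² - 245·3312² = 2687489281 - 2687489280 = 1 ✓

x = 51841, y = 3312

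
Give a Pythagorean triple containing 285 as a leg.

We need the other leg and hypotenuse such that 285² + x² = c².
Take x = 68, c = 293: 285² + 68² = 81225 + 4624 = 85849 = 293² ✓
Triple: (285, 68, 293)

(285, 68, 293)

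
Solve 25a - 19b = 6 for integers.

Step 1: Check solvability.
gcd(25, 19) = 1
Since 1 divides 6, solutions exist.

Step 2: Apply extended Euclidean algorithm to find gcd.
We find integers such that 25*x0 + 19*y0 = 1

Step 3: Scale the particular solution.
Multiply by 6/1 = 6:
a = -18, b = -24

Step 4: Verify.
25*(-18) - 19*(-24) = 6 = 6 ✓

a = -18, b = -24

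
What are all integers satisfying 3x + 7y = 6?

Step 1: Compute gcd(3, 7) = 1.
Since 1 divides 6, solutions exist.

Step 2: Find a particular solution using extended Euclidean algorithm.
We get x₀ = -12, y₀ = 6.
Check: 3*-12 + 7*6 = 6 = 6 ✓

Step 3: Write the general solution.
x = -12 + (7/1)t = -12 + 7t
y = 6 - (3/1)t = 6 - 3t
for any integer t.

x = -12 + 7t, y = 6 - 3t for integer t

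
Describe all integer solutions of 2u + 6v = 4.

Step 1: Compute gcd(2, 6) = 2.
Since 2 divides 4, solutions exist.

Step 2: Find a particular solution using extended Euclidean algorithm.
We get u₀ = 2, v₀ = 0.
Check: 2*2 + 6*0 = 4 = 4 ✓

Step 3: Write the general solution.
u = 2 + (6/2)t = 2 + 3t
v = 0 - (2/2)t = 0 - 1t
for any integer t.

u = 2 + 3t, v = 0 - 1t for integer t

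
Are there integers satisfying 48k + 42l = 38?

Step 1: Compute gcd(48, 42).
gcd(48, 42) = 6

Step 2: Check divisibility.
Does 6 divide 38? 38 = 6 x 6 + 2, so no.

By the theorem on linear Diophantine equations, 48k + 42l = 38 has integer solutions if and only if gcd(48, 42) divides 38. Since 6 does not divide 38, no solutions exist.

No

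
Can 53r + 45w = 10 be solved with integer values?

Step 1: Compute gcd(53, 45).
gcd(53, 45) = 1

Step 2: Check divisibility.
Does 1 divide 10? 10 = 1 x 10, so yes.

By the theorem on linear Diophantine equations, 53r + 45w = 10 has integer solutions if and only if gcd(53, 45) divides 10. Since 1 | 10, solutions exist.

Yes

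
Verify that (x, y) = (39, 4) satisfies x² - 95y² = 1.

Compute x² = 39² = 1521
Compute 95y² = 95·4² = 95·16 = 1520
x² - 95y² = 1521 - 1520 = 1
Since this equals 1, (39, 4) is a solution.

Yes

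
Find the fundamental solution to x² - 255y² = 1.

We seek the smallest positive integers (x, y) with x² - 255y² = 1, i.e., x² = 255y² + 1.
Try successive y values:
y = 1: x² = 255·1² + 1 = 256, x = 16 ✓

Verify: 16² - 255·1² = 256 - 255 = 1 ✓

x = 16, y = 1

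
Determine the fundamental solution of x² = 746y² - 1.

We need x² = 746y² - 1. Try successive y:
y = 1: x² = 746·1² - 1 = 745, not a perfect square
y = 2: x² = 746·2² - 1 = 2983, not a perfect square
y = 3: x² = 746·3² - 1 = 6713, not a perfect square
...
y = 202645: x² = 746·202645² - 1 = 30634487034649 = 5534843² ✓
Check: 5534843² - 746·202645² = 30634487034649 - 30634487034650 = -1 ✓

x = 5534843, y = 202645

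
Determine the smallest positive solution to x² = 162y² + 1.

We seek the smallest positive integers (x, y) with x² - 162y² = 1, i.e., x² = 162y² + 1.
Try successive y values:
y = 1: x² = 162·1² + 1 = 163, not a perfect square
y = 2: x² = 162·2² + 1 = 649, not a perfect square
y = 3: x² = 162·3² + 1 = 1459, not a perfect square
... continuing the search (or via continued fractions) ...
y = 1540: x² = 162·1540² + 1 = 384199201, x = 19601 ✓

Verify: 19601² - 162·1540² = 384199201 - 384199200 = 1 ✓

x = 19601, y = 1540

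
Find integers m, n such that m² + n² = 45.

We need to find integers m, n > 0 such that m² + n² = 45.
Trying m = 3: n² = 45 - 3² = 45 - 9 = 36
n = 6
Check: 3² + 6² = 9 + 36 = 45 ✓

45 = 3² + 6²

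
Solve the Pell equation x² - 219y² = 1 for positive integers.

We seek the smallest positive integers (x, y) with x² - 219y² = 1, i.e., x² = 219y² + 1.
Try successive y values:
y = 1: x² = 219·1² + 1 = 220, not a perfect square
y = 2: x² = 219·2² + 1 = 877, not a perfect square
y = 3: x² = 219·3² + 1 = 1972, not a perfect square
... continuing the search (or via continued fractions) ...
y = 5: x² = 219·5² + 1 = 5476, x = 74 ✓

Verify: 74² - 219·5² = 5476 - 5475 = 1 ✓

x = 74, y = 5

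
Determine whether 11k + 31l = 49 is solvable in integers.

Step 1: Compute gcd(11, 31).
gcd(11, 31) = 1

Step 2: Check divisibility.
Does 1 divide 49? 49 = 1 x 49, so yes.

By the theorem on linear Diophantine equations, 11k + 31l = 49 has integer solutions if and only if gcd(11, 31) divides 49. Since 1 | 49, solutions exist.

Yes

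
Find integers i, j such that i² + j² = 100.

We need to find integers i, j > 0 such that i² + j² = 100.
Trying i = 6: j² = 100 - 6² = 100 - 36 = 64
j = 8
Check: 6² + 8² = 36 + 64 = 100 ✓

100 = 6² + 8²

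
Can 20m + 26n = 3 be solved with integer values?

Step 1: Compute gcd(20, 26).
gcd(20, 26) = 2

Step 2: Check divisibility.
Does 2 divide 3? 3 = 2 x 1 + 1, so no.

By the theorem on linear Diophantine equations, 20m + 26n = 3 has integer solutions if and only if gcd(20, 26) divides 3. Since 2 does not divide 3, no solutions exist.

No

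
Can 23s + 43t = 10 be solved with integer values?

Step 1: Compute gcd(23, 43).
gcd(23, 43) = 1

Step 2: Check divisibility.
Does 1 divide 10? 10 = 1 x 10, so yes.

By the theorem on linear Diophantine equations, 23s + 43t = 10 has integer solutions if and only if gcd(23, 43) divides 10. Since 1 | 10, solutions exist.

Yes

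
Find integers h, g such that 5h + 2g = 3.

Step 1: Check solvability.
gcd(5, 2) = 1
Since 1 divides 3, solutions exist.

Step 2: Apply extended Euclidean algorithm to find gcd.
We find integers such that 5*x0 + 2*y0 = 1

Step 3: Scale the particular solution.
Multiply by 3/1 = 3:
h = 3, g = -6

Step 4: Verify.
5*(3) + 2*(-6) = 3 = 3 ✓

h = 3, g = -6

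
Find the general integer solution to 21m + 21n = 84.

Step 1: Compute gcd(21, 21) = 21.
Since 21 divides 84, solutions exist.

Step 2: Find a particular solution using extended Euclidean algorithm.
We get m₀ = 0, n₀ = 4.
Check: 21*0 + 21*4 = 84 = 84 ✓

Step 3: Write the general solution.
m = 0 + (21/21)t = 0 + 1t
n = 4 - (21/21)t = 4 - 1t
for any integer t.

m = 0 + 1t, n = 4 - 1t for integer t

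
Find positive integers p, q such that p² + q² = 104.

Search for p with 104 - p² a perfect square.
p = 2: 104 - 2² = 104 - 4 = 100 = 10² ✓
So p = 2, q = 10.

p = 2, q = 10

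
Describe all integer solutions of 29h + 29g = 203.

Step 1: Compute gcd(29, 29) = 29.
Since 29 divides 203, solutions exist.

Step 2: Find a particular solution using extended Euclidean algorithm.
We get h₀ = 0, g₀ = 7.
Check: 29*0 + 29*7 = 203 = 203 ✓

Step 3: Write the general solution.
h = 0 + (29/29)t = 0 + 1t
g = 7 - (29/29)t = 7 - 1t
for any integer t.

h = 0 + 1t, g = 7 - 1t for integer t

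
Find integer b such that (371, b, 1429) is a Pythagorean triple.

b² = c² - a² = 1429² - 371² = 2042041 - 137641 = 1904400
b = sqrt(1904400) = 1380

1380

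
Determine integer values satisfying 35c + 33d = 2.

Step 1: Check solvability.
gcd(35, 33) = 1
Since 1 divides 2, solutions exist.

Step 2: Apply extended Euclidean algorithm to find gcd.
We find integers such that 35*x0 + 33*y0 = 1

Step 3: Scale the particular solution.
Multiply by 2/1 = 2:
c = -32, d = 34

Step 4: Verify.
35*(-32) + 33*(34) = 2 = 2 ✓

c = -32, d = 34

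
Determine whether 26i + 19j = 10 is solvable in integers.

Step 1: Compute gcd(26, 19).
gcd(26, 19) = 1

Step 2: Check divisibility.
Does 1 divide 10? 10 = 1 x 10, so yes.

By the theorem on linear Diophantine equations, 26i + 19j = 10 has integer solutions if and only if gcd(26, 19) divides 10. Since 1 | 10, solutions exist.

Yes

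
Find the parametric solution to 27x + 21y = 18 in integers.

Step 1: Compute gcd(27, 21) = 3.
Since 3 divides 18, solutions exist.

Step 2: Find a particular solution using extended Euclidean algorithm.
We get x₀ = -18, y₀ = 24.
Check: 27*-18 + 21*24 = 18 = 18 ✓

Step 3: Write the general solution.
x = -18 + (21/3)t = -18 + 7t
y = 24 - (27/3)t = 24 - 9t
for any integer t.

x = -18 + 7t, y = 24 - 9t for integer t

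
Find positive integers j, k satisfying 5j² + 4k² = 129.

Try small values of j and check whether (129 - 5j²)/4 is a perfect square.
j = 5: 5·5² = 125, so 4k² = 129 - 125 = 4, giving k² = 1, k = 1.
Check: 5·5² + 4·1² = 125 + 4 = 129 ✓

j = 5, k = 1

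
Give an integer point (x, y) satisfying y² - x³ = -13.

Try small integer x values and check whether x³ - 13 is a perfect square.
x = 17: x³ - 13 = 17³ - 13 = 4913 - 13 = 4900
Is 4900 a perfect square? 70² = 4900 ✓
So (x, y) = (17, 70) is a solution.

x = 17, y = 70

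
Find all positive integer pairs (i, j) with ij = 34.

The positive divisors of 34 are: 1, 2, 17, 34.
Each divisor d gives the pair (d, 34/d):
(1, 34), (2, 17), (17, 2), (34, 1)

(1, 34), (2, 17), (17, 2), (34, 1)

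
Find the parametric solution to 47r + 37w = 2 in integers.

Step 1: Compute gcd(47, 37) = 1.
Since 1 divides 2, solutions exist.

Step 2: Find a particular solution using extended Euclidean algorithm.
We get r₀ = -22, w₀ = 28.
Check: 47*-22 + 37*28 = 2 = 2 ✓

Step 3: Write the general solution.
r = -22 + (37/1)t = -22 + 37t
w = 28 - (47/1)t = 28 - 47t
for any integer t.

r = -22 + 37t, w = 28 - 47t for integer t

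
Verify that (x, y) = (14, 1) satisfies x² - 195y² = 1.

Compute x² = 14² = 196
Compute 195y² = 195·1² = 195·1 = 195
x² - 195y² = 196 - 195 = 1
Since this equals 1, (14, 1) is a solution.

Yes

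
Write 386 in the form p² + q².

We need to find integers p, q > 0 such that p² + q² = 386.
Trying p = 5: q² = 386 - 5² = 386 - 25 = 361
q = 19
Check: 5² + 19² = 25 + 361 = 386 ✓

386 = 5² + 19²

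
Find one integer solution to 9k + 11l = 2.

Step 1: Check solvability.
gcd(9, 11) = 1
Since 1 divides 2, solutions exist.

Step 2: Apply extended Euclidean algorithm to find gcd.
We find integers such that 9*x0 + 11*y0 = 1

Step 3: Scale the particular solution.
Multiply by 2/1 = 2:
k = 10, l = -8

Step 4: Verify.
9*(10) + 11*(-8) = 2 = 2 ✓

k = 10, l = -8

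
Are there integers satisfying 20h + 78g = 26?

Step 1: Compute gcd(20, 78).
gcd(20, 78) = 2

Step 2: Check divisibility.
Does 2 divide 26? 26 = 2 x 13, so yes.

By the theorem on linear Diophantine equations, 20h + 78g = 26 has integer solutions if and only if gcd(20, 78) divides 26. Since 2 | 26, solutions exist.

Yes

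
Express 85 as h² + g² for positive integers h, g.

We need to find integers h, g > 0 such that h² + g² = 85.
Trying h = 2: g² = 85 - 2² = 85 - 4 = 81
g = 9
Check: 2² + 9² = 4 + 81 = 85 ✓

85 = 2² + 9²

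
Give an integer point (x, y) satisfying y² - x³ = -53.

Try small integer x values and check whether x³ - 53 is a perfect square.
x = 9: x³ - 53 = 9³ - 53 = 729 - 53 = 676
Is 676 a perfect square? 26² = 676 ✓
So (x, y) = (9, -26) is a solution.

x = 9, y = -26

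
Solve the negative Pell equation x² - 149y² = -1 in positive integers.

We need x² = 149y² - 1. Try successive y:
y = 1: x² = 149·1² - 1 = 148, not a perfect square
y = 2: x² = 149·2² - 1 = 595, not a perfect square
y = 3: x² = 149·3² - 1 = 1340, not a perfect square
...
y = 9305: x² = 149·9305² - 1 = 12900870724 = 113582² ✓
Check: 113582² - 149·9305² = 12900870724 - 12900870725 = -1 ✓

x = 113582, y = 9305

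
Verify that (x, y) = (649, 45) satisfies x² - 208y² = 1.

Compute x² = 649² = 421201
Compute 208y² = 208·45² = 208·2025 = 421200
x² - 208y² = 421201 - 421200 = 1
Since this equals 1, (649, 45) is a solution.

Yes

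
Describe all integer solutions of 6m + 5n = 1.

Step 1: Compute gcd(6, 5) = 1.
Since 1 divides 1, solutions exist.

Step 2: Find a particular solution using extended Euclidean algorithm.
We get m₀ = 1, n₀ = -1.
Check: 6*1 + 5*-1 = 1 = 1 ✓

Step 3: Write the general solution.
m = 1 + (5/1)t = 1 + 5t
n = -1 - (6/1)t = -1 - 6t
for any integer t.

m = 1 + 5t, n = -1 - 6t for integer t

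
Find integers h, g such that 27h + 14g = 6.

Step 1: Check solvability.
gcd(27, 14) = 1
Since 1 divides 6, solutions exist.

Step 2: Apply extended Euclidean algorithm to find gcd.
We find integers such that 27*x0 + 14*y0 = 1

Step 3: Scale the particular solution.
Multiply by 6/1 = 6:
h = -6, g = 12

Step 4: Verify.
27*(-6) + 14*(12) = 6 = 6 ✓

h = -6, g = 12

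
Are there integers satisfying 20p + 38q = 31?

Step 1: Compute gcd(20, 38).
gcd(20, 38) = 2

Step 2: Check divisibility.
Does 2 divide 31? 31 = 2 x 15 + 1, so no.

By the theorem on linear Diophantine equations, 20p + 38q = 31 has integer solutions if and only if gcd(20, 38) divides 31. Since 2 does not divide 31, no solutions exist.

No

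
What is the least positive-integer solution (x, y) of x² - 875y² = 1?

We seek the smallest positive integers (x, y) with x² - 875y² = 1, i.e., x² = 875y² + 1.
Try successive y values:
y = 1: x² = 875·1² + 1 = 876, not a perfect square
y = 2: x² = 875·2² + 1 = 3501, not a perfect square
y = 3: x² = 875·3² + 1 = 7876, not a perfect square
... continuing the search (or via continued fractions) ...
y = 4061: x² = 875·4061² + 1 = 14430255876, x = 120126 ✓

Verify: 120126² - 875·4061² = 14430255876 - 14430255875 = 1 ✓

x = 120126, y = 4061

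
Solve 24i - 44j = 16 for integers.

Step 1: Check solvability.
gcd(24, 44) = 4
Since 4 divides 16, solutions exist.

Step 2: Apply extended Euclidean algorithm to find gcd.
We find integers such that 24*x0 + 44*y0 = 4

Step 3: Scale the particular solution.
Multiply by 16/4 = 4:
i = 8, j = 4

Step 4: Verify.
24*(8) - 44*(4) = 16 = 16 ✓

i = 8, j = 4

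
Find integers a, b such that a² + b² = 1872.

We need to find integers a, b > 0 such that a² + b² = 1872.
Trying a = 24: b² = 1872 - 24² = 1872 - 576 = 1296
b = 36
Check: 24² + 36² = 576 + 1296 = 1872 ✓

1872 = 24² + 36²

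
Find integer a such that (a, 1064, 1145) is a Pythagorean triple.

a² = c² - b² = 1145² - 1064² = 1311025 - 1132096 = 178929
a = sqrt(178929) = 423

423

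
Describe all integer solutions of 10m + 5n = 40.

Step 1: Compute gcd(10, 5) = 5.
Since 5 divides 40, solutions exist.

Step 2: Find a particular solution using extended Euclidean algorithm.
We get m₀ = 0, n₀ = 8.
Check: 10*0 + 5*8 = 40 = 40 ✓

Step 3: Write the general solution.
m = 0 + (5/5)t = 0 + 1t
n = 8 - (10/5)t = 8 - 2t
for any integer t.

m = 0 + 1t, n = 8 - 2t for integer t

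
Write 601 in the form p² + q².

We need to find integers p, q > 0 such that p² + q² = 601.
Trying p = 5: q² = 601 - 5² = 601 - 25 = 576
q = 24
Check: 5² + 24² = 25 + 576 = 601 ✓

601 = 5² + 24²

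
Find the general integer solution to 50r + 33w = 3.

Step 1: Compute gcd(50, 33) = 1.
Since 1 divides 3, solutions exist.

Step 2: Find a particular solution using extended Euclidean algorithm.
We get r₀ = 6, w₀ = -9.
Check: 50*6 + 33*-9 = 3 = 3 ✓

Step 3: Write the general solution.
r = 6 + (33/1)t = 6 + 33t
w = -9 - (50/1)t = -9 - 50t
for any integer t.

r = 6 + 33t, w = -9 - 50t for integer t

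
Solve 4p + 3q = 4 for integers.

Step 1: Check solvability.
gcd(4, 3) = 1
Since 1 divides 4, solutions exist.

Step 2: Apply extended Euclidean algorithm to find gcd.
We find integers such that 4*x0 + 3*y0 = 1

Step 3: Scale the particular solution.
Multiply by 4/1 = 4:
p = 4, q = -4

Step 4: Verify.
4*(4) + 3*(-4) = 4 = 4 ✓

p = 4, q = -4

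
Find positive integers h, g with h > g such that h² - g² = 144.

Factor: h² - g² = (h+g)(h-g) = 144.
We need two factors of 144 with the same parity.
Use h+g = 72 and h-g = 2 (product 72·2 = 144).
Adding: 2h = 74, so h = 37.
Subtracting: 2g = 70, so g = 35.
Check: 37² - 35² = 1369 - 1225 = 144 ✓

h = 37, g = 35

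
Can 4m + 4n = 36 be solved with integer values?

Step 1: Compute gcd(4, 4).
gcd(4, 4) = 4

Step 2: Check divisibility.
Does 4 divide 36? 36 = 4 x 9, so yes.

By the theorem on linear Diophantine equations, 4m + 4n = 36 has integer solutions if and only if gcd(4, 4) divides 36. Since 4 | 36, solutions exist.

Yes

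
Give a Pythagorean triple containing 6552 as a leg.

We need the other leg and hypotenuse such that 6552² + x² = c².
Take x = 1410, c = 6702: 6552² + 1410² = 42928704 + 1988100 = 44916804 = 6702² ✓
Triple: (1410, 6552, 6702)

(1410, 6552, 6702)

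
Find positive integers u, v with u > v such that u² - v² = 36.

Factor: u² - v² = (u+v)(u-v) = 36.
We need two factors of 36 with the same parity.
Use u+v = 18 and u-v = 2 (product 18·2 = 36).
Adding: 2u = 20, so u = 10.
Subtracting: 2v = 16, so v = 8.
Check: 10² - 8² = 100 - 64 = 36 ✓

u = 10, v = 8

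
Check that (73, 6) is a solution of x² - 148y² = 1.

Compute x² = 73² = 5329
Compute 148y² = 148·6² = 148·36 = 5328
x² - 148y² = 5329 - 5328 = 1
Since this equals 1, (73, 6) is a solution.

Yes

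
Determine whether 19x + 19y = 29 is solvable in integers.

Step 1: Compute gcd(19, 19).
gcd(19, 19) = 19

Step 2: Check divisibility.
Does 19 divide 29? 29 = 19 x 1 + 10, so no.

By the theorem on linear Diophantine equations, 19x + 19y = 29 has integer solutions if and only if gcd(19, 19) divides 29. Since 19 does not divide 29, no solutions exist.

No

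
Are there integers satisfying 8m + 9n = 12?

Step 1: Compute gcd(8, 9).
gcd(8, 9) = 1

Step 2: Check divisibility.
Does 1 divide 12? 12 = 1 x 12, so yes.

By the theorem on linear Diophantine equations, 8m + 9n = 12 has integer solutions if and only if gcd(8, 9) divides 12. Since 1 | 12, solutions exist.

Yes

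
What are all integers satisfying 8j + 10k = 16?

Step 1: Compute gcd(8, 10) = 2.
Since 2 divides 16, solutions exist.

Step 2: Find a particular solution using extended Euclidean algorithm.
We get j₀ = -8, k₀ = 8.
Check: 8*-8 + 10*8 = 16 = 16 ✓

Step 3: Write the general solution.
j = -8 + (10/2)t = -8 + 5t
k = 8 - (8/2)t = 8 - 4t
for any integer t.

j = -8 + 5t, k = 8 - 4t for integer t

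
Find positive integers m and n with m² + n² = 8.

We need to find integers m, n > 0 such that m² + n² = 8.
Trying m = 2: n² = 8 - 2² = 8 - 4 = 4
n = 2
Check: 2² + 2² = 4 + 4 = 8 ✓

8 = 2² + 2²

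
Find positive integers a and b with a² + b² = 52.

We need to find integers a, b > 0 such that a² + b² = 52.
Trying a = 4: b² = 52 - 4² = 52 - 16 = 36
b = 6
Check: 4² + 6² = 16 + 36 = 52 ✓

52 = 4² + 6²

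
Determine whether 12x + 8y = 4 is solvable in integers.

Step 1: Compute gcd(12, 8).
gcd(12, 8) = 4

Step 2: Check divisibility.
Does 4 divide 4? 4 = 4 x 1, so yes.

By the theorem on linear Diophantine equations, 12x + 8y = 4 has integer solutions if and only if gcd(12, 8) divides 4. Since 4 | 4, solutions exist.

Yes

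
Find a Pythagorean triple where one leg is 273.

We need the other leg and hypotenuse such that 273² + x² = c².
Take x = 136, c = 305: 273² + 136² = 74529 + 18496 = 93025 = 305² ✓
Triple: (273, 136, 305)

(273, 136, 305)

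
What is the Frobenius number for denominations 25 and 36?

For two coprime denominations a and b, the Frobenius number (largest value not representable as a non-negative combination) is ab - a - b.
Here gcd(25, 36) = 1, so they are coprime.
F(25, 36) = 25·36 - 25 - 36 = 900 - 61 = 839

839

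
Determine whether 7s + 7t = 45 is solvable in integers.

Step 1: Compute gcd(7, 7).
gcd(7, 7) = 7

Step 2: Check divisibility.
Does 7 divide 45? 45 = 7 x 6 + 3, so no.

By the theorem on linear Diophantine equations, 7s + 7t = 45 has integer solutions if and only if gcd(7, 7) divides 45. Since 7 does not divide 45, no solutions exist.

No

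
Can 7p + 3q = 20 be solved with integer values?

Step 1: Compute gcd(7, 3).
gcd(7, 3) = 1

Step 2: Check divisibility.
Does 1 divide 20? 20 = 1 x 20, so yes.

By the theorem on linear Diophantine equations, 7p + 3q = 20 has integer solutions if and only if gcd(7, 3) divides 20. Since 1 | 20, solutions exist.

Yes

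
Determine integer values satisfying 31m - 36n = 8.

Step 1: Check solvability.
gcd(31, 36) = 1
Since 1 divides 8, solutions exist.

Step 2: Apply extended Euclidean algorithm to find gcd.
We find integers such that 31*x0 + 36*y0 = 1

Step 3: Scale the particular solution.
Multiply by 8/1 = 8:
m = 56, n = 48

Step 4: Verify.
31*(56) - 36*(48) = 8 = 8 ✓

m = 56, n = 48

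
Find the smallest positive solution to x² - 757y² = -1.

We need x² = 757y² - 1. Try successive y:
y = 1: x² = 757·1² - 1 = 756, not a perfect square
y = 2: x² = 757·2² - 1 = 3027, not a perfect square
y = 3: x² = 757·3² - 1 = 6812, not a perfect square
...
y = 49769: x² = 757·49769² - 1 = 1875053694276 = 1369326² ✓
Check: 1369326² - 757·49769² = 1875053694276 - 1875053694277 = -1 ✓

x = 1369326, y = 49769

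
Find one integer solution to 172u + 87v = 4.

Step 1: Check solvability.
gcd(172, 87) = 1
Since 1 divides 4, solutions exist.

Step 2: Apply extended Euclidean algorithm to find gcd.
We find integers such that 172*x0 + 87*y0 = 1

Step 3: Scale the particular solution.
Multiply by 4/1 = 4:
u = 172, v = -340

Step 4: Verify.
172*(172) + 87*(-340) = 4 = 4 ✓

u = 172, v = -340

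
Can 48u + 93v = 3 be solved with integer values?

Step 1: Compute gcd(48, 93).
gcd(48, 93) = 3

Step 2: Check divisibility.
Does 3 divide 3? 3 = 3 x 1, so yes.

By the theorem on linear Diophantine equations, 48u + 93v = 3 has integer solutions if and only if gcd(48, 93) divides 3. Since 3 | 3, solutions exist.

Yes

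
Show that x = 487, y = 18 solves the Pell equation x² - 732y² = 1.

Compute x² = 487² = 237169
Compute 732y² = 732·18² = 732·324 = 237168
x² - 732y² = 237169 - 237168 = 1
Since this equals 1, (487, 18) is a solution.

Yes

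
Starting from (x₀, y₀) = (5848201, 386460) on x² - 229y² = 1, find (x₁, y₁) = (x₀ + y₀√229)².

Solutions to x² - Dy² = 1 are generated by powers of (x₀ + y₀√D).
The next solution satisfies x₁ + y₁√229 = (x₀ + y₀√229)², giving:
x₁ = x₀² + 229y₀² = 5848201² + 229·386460² = 34201454936401 + 34201454936400 = 68402909872801
y₁ = 2x₀y₀ = 2·5848201·386460 = 4520191516920

Verify: 68402909872801² - 229·4520191516920² = 4678958079066536517999585601 - 4678958079066536517999585600 = 1 ✓

x = 68402909872801, y = 4520191516920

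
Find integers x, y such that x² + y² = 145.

We need to find integers x, y > 0 such that x² + y² = 145.
Trying x = 1: y² = 145 - 1² = 145 - 1 = 144
y = 12
Check: 1² + 12² = 1 + 144 = 145 ✓

145 = 1² + 12²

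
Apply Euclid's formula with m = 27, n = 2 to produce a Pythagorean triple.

a = m² - n² = 27² - 2² = 729 - 4 = 725
b = 2mn = 2·27·2 = 108
c = m² + n² = 729 + 4 = 733
Verify: 725² + 108² = 525625 + 11664 = 537289 = 733² ✓

(725, 108, 733)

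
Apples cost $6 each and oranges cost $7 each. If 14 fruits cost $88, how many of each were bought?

Let a = apples, o = oranges.
a + o = 14
6a + 7o = 88
Substitute o = 14 - a:
6a + 7(14 - a) = 88
(6 - 7)a = 88 - 98
-1a = -10
a = 10, o = 14 - 10 = 4

Apples: 10, Oranges: 4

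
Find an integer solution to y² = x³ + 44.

Try small integer x values and check whether x³ + 44 is a perfect square.
x = 5: x³ + 44 = 5³ + 44 = 125 + 44 = 169
Is 169 a perfect square? 13² = 169 ✓
So (x, y) = (5, -13) is a solution.

x = 5, y = -13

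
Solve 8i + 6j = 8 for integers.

Step 1: Check solvability.
gcd(8, 6) = 2
Since 2 divides 8, solutions exist.

Step 2: Apply extended Euclidean algorithm to find gcd.
We find integers such that 8*x0 + 6*y0 = 2

Step 3: Scale the particular solution.
Multiply by 8/2 = 4:
i = 4, j = -4

Step 4: Verify.
8*(4) + 6*(-4) = 8 = 8 ✓

i = 4, j = -4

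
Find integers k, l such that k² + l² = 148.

We need to find integers k, l > 0 such that k² + l² = 148.
Trying k = 2: l² = 148 - 2² = 148 - 4 = 144
l = 12
Check: 2² + 12² = 4 + 144 = 148 ✓

148 = 2² + 12²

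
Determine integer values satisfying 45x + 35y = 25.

Step 1: Check solvability.
gcd(45, 35) = 5
Since 5 divides 25, solutions exist.

Step 2: Apply extended Euclidean algorithm to find gcd.
We find integers such that 45*x0 + 35*y0 = 5

Step 3: Scale the particular solution.
Multiply by 25/5 = 5:
x = -15, y = 20

Step 4: Verify.
45*(-15) + 35*(20) = 25 = 25 ✓

x = -15, y = 20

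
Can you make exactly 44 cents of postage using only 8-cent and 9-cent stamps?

We need non-negative x, y with 8x + 9y = 44.
gcd(8, 9) = 1 divides 44, so integer solutions exist.
Search for a non-negative one: x = 1 gives 9y = 44 - 8 = 36, so y = 4.
Check: 8·1 + 9·4 = 44 ✓

Yes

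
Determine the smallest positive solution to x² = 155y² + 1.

We seek the smallest positive integers (x, y) with x² - 155y² = 1, i.e., x² = 155y² + 1.
Try successive y values:
y = 1: x² = 155·1² + 1 = 156, not a perfect square
y = 2: x² = 155·2² + 1 = 621, not a perfect square
y = 3: x² = 155·3² + 1 = 1396, not a perfect square
... continuing the search (or via continued fractions) ...
y = 20: x² = 155·20² + 1 = 62001, x = 249 ✓

Verify: 249² - 155·20² = 62001 - 62000 = 1 ✓

x = 249, y = 20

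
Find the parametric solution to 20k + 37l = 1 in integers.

Step 1: Compute gcd(20, 37) = 1.
Since 1 divides 1, solutions exist.

Step 2: Find a particular solution using extended Euclidean algorithm.
We get k₀ = 13, l₀ = -7.
Check: 20*13 + 37*-7 = 1 = 1 ✓

Step 3: Write the general solution.
k = 13 + (37/1)t = 13 + 37t
l = -7 - (20/1)t = -7 - 20t
for any integer t.

k = 13 + 37t, l = -7 - 20t for integer t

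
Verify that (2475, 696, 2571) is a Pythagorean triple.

Compute a² + b² = 2475² + 696² = 6125625 + 484416 = 6610041
Compute c² = 2571² = 6610041
Since 6610041 = 6610041, confirmed.

Yes, it is a Pythagorean triple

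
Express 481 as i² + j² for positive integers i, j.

We need to find integers i, j > 0 such that i² + j² = 481.
Trying i = 9: j² = 481 - 9² = 481 - 81 = 400
j = 20
Check: 9² + 20² = 81 + 400 = 481 ✓

481 = 9² + 20²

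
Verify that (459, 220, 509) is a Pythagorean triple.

Compute a² + b²:
459² + 220² = 210681 + 48400 = 259081
Compute c²:
509² = 259081
Since 259081 = 259081, it is a Pythagorean triple.

Yes, it is a Pythagorean triple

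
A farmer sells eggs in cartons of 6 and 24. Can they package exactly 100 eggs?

We need non-negative a, b with 6a + 24b = 100.
gcd(6, 24) = 6, and 6 does not divide 100.
No integer solutions exist.

No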